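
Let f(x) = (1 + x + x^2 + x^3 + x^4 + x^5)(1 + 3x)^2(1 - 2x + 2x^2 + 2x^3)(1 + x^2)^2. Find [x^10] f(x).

153

(1 + x + x^2 + x^3 + x^4 + x^5) has coefficients 1,1,1,1,1,1 for degrees 0…5.
(1 + 3x)^2 has coefficients 1,6,9,0,0,0,0,0,0,0,0 for degrees 0…10.
Multiplying by (1 - 2x + 2x^2 + 2x^3) gives running coefficients 1,4,-1,-4,30,18,0,0,0,0,0 for degrees 0…10.
Finally multiplying by (1 + x^2)^2, the product of all factors after the first has coefficients 1,4,1,4,29,14,59,32,30,18,0 for degrees 0…10.
[x^10] = 1·0 + 1·18 + 1·30 + 1·32 + 1·59 + 1·14 = 153.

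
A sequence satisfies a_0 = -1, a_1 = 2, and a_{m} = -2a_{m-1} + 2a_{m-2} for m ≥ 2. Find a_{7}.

896

The ordinary generating function has denominator 1 + 2x - 2x^2.
Iterating the recurrence: a_0,…,a_{7} = -1, 2, -6, 16, -44, 120, -328, 896.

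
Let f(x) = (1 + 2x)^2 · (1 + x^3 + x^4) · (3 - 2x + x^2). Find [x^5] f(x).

(1 + 2x)^2 has coefficients 1,4,4 for degrees 0…2.
(1 + x^3 + x^4) has coefficients 1,0,0,1,1,0 for degrees 0…5.
Finally multiplying by (3 - 2x + x^2), the product of all factors after the first has coefficients 3,-2,1,3,1,-1 for degrees 0…5.
[x^5] = 1·(-1) + 4·1 + 4·3 = 15.

15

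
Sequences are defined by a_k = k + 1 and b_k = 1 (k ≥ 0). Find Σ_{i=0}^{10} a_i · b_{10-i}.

66

This is [x^10] in the product of the two ordinary generating functions.
Σ = 1·1 + 2·1 + 3·1 + 4·1 + 5·1 + 6·1 + 7·1 + 8·1 + 9·1 + 10·1 + 11·1 = 66.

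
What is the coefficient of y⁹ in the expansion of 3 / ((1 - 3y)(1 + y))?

The denominator gives the recurrence a_n = 2a_(n−1) + 3a_(n−2) for n ≥ 2; the numerator fixes a_0 = 3, a_1 = 6.
Iterating: 3, 6, 21, 60, 183, 546, 1641, 4920, 14763, 44286, so a_9 = 44286.

44286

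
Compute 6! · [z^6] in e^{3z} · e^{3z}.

The EGF product rule gives c_6 = Σ_{k_1+k_2=6} C(6; k_1,k_2) · ∏ g_i(k_i), where e^{3z} gives (3)^k; e^{3z} gives (3)^k.
g_1(k) for k = 0…6: 1, 3, 9, 27, 81, 243, 729.
g_2(k) for k = 0…6: 1, 3, 9, 27, 81, 243, 729.
c_6 = Σ_k C(6,k)·g_1(k)·g_2(6−k) = 1·1·729 + 6·3·243 + 15·9·81 + 20·27·27 + 15·81·9 + 6·243·3 + 1·729·1 = 729 + 4374 + 10935 + 14580 + 10935 + 4374 + 729 = 46656.

46656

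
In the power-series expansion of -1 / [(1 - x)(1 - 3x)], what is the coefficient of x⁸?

-9841

Partial fractions give a closed form: a_n = (1/2)·1^n + (-3/2)·3^n.
At n = 8: a_8 = -9841.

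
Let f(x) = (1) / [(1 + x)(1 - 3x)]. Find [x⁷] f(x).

1640

Partial fractions give a closed form: a_n = (1/4)·(-1)^n + (3/4)·3^n.
At n = 7: a_7 = 1640.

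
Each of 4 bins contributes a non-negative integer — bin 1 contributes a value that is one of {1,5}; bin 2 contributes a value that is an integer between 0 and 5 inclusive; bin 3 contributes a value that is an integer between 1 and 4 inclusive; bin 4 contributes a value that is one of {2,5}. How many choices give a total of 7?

The generating function for the choices is (y + y⁵)·(1 + y + y² + y³ + y⁴ + y⁵)·(y + y² + y³ + y⁴)·(y² + y⁵); the count is [y⁷].
(y + y⁵) has coefficients 0,1,0,0,0,1 for degrees 0…5.
(1 + y + y² + y³ + y⁴ + y⁵) has coefficients 1,1,1,1,1,1,0,0 for degrees 0…7.
Multiplying by (y + y² + y³ + y⁴) gives running coefficients 0,1,2,3,4,4,4,3 for degrees 0…7.
Finally multiplying by (y² + y⁵), the product of all factors after the first has coefficients 0,0,0,1,2,3,5,6 for degrees 0…7.
[y⁷] = 1·5 + 1·0 = 5.

5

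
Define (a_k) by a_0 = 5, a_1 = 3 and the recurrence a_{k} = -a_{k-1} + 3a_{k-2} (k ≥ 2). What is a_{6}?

165

The ordinary generating function has denominator 1 + q - 3q^2.
Iterating the recurrence: a_0,…,a_{6} = 5, 3, 12, -3, 39, -48, 165.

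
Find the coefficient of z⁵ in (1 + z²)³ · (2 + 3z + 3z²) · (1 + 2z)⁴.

(1 + z²)³ has coefficients 1,0,3,0,3,0 for degrees 0…5.
(2 + 3z + 3z²) has coefficients 2,3,3,0,0,0 for degrees 0…5.
Finally multiplying by (1 + 2z)⁴, the product of all factors after the first has coefficients 2,19,75,160,200,144 for degrees 0…5.
[z⁵] = 1·144 + 3·160 + 3·19 = 681.

681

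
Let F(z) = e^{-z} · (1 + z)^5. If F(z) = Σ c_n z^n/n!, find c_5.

-56

The EGF product rule gives c_5 = Σ_{k_1+k_2=5} C(5; k_1,k_2) · ∏ g_i(k_i), where e^{-z} gives (-1)^k; (1+z)^5 gives the falling factorial (5)_k.
g_1(k) for k = 0…5: 1, -1, 1, -1, 1, -1.
g_2(k) for k = 0…5: 1, 5, 20, 60, 120, 120.
c_5 = Σ_k C(5,k)·g_1(k)·g_2(5−k) = 1·1·120 + 5·(-1)·120 + 10·1·60 + 10·(-1)·20 + 5·1·5 + 1·(-1)·1 = 120 − 600 + 600 − 200 + 25 − 1 = -56.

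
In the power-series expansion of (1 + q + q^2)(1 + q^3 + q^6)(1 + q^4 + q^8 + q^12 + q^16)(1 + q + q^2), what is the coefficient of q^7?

(1 + q + q^2) has coefficients 1,1,1 for degrees 0…2.
(1 + q^3 + q^6) has coefficients 1,0,0,1,0,0,1,0 for degrees 0…7.
Multiplying by (1 + q^4 + q^8 + q^12 + q^16) gives running coefficients 1,0,0,1,1,0,1,1 for degrees 0…7.
Finally multiplying by (1 + q + q^2), the product of all factors after the first has coefficients 1,1,1,1,2,2,2,2 for degrees 0…7.
[q^7] = 1·2 + 1·2 + 1·2 = 6.

6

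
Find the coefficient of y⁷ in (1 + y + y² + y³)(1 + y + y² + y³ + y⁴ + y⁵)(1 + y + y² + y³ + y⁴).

17

(1 + y + y² + y³) has coefficients 1,1,1,1 for degrees 0…3.
(1 + y + y² + y³ + y⁴ + y⁵) has coefficients 1,1,1,1,1,1,0,0 for degrees 0…7.
Finally multiplying by (1 + y + y² + y³ + y⁴), the product of all factors after the first has coefficients 1,2,3,4,5,5,4,3 for degrees 0…7.
[y⁷] = 1·3 + 1·4 + 1·5 + 1·5 = 17.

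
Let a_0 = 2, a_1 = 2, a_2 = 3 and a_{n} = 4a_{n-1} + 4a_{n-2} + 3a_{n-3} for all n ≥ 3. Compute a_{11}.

8682017

The ordinary generating function has denominator 1 - 4z - 4z^2 - 3z^3.
Iterating the recurrence: a_0,…,a_{11} = 2, 2, 3, 26, 122, 601, 2970, 14650, 72283, 356642, 1759650, 8682017.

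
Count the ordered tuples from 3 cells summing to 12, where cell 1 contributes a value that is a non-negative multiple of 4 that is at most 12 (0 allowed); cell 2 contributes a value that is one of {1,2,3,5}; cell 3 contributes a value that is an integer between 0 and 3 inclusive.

4

The generating function for the choices is (1 + q⁴ + q⁸ + q¹²)·(q + q² + q³ + q⁵)·(1 + q + q² + q³); the count is [q¹²].
(1 + q⁴ + q⁸ + q¹²) has coefficients 1,0,0,0,1,0,0,0,1,0,0,0,1 for degrees 0…12.
(q + q² + q³ + q⁵) has coefficients 0,1,1,1,0,1,0,0,0,0,0,0,0 for degrees 0…12.
Finally multiplying by (1 + q + q² + q³), the product of all factors after the first has coefficients 0,1,2,3,3,3,2,1,1,0,0,0,0 for degrees 0…12.
[q¹²] = 1·0 + 1·1 + 1·3 + 1·0 = 4.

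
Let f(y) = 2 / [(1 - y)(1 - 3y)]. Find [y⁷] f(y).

6560

Partial fractions give a closed form: a_n = (-1)·1^n + (3)·3^n.
At n = 7: a_7 = 6560.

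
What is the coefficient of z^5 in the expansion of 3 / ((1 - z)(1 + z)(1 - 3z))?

819

Partial fractions give a closed form: a_n = (-3/4)·1^n + (3/8)·(-1)^n + (27/8)·3^n.
At n = 5: a_5 = 819.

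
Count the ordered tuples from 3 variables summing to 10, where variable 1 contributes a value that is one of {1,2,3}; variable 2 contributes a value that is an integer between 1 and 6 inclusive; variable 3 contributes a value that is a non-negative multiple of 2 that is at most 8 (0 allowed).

The generating function for the choices is (z + z² + z³)·(z + z² + z³ + z⁴ + z⁵ + z⁶)·(1 + z² + z⁴ + z⁶ + z⁸); the count is [z¹⁰].
(z + z² + z³) has coefficients 0,1,1,1 for degrees 0…3.
(z + z² + z³ + z⁴ + z⁵ + z⁶) has coefficients 0,1,1,1,1,1,1,0,0,0,0 for degrees 0…10.
Finally multiplying by (1 + z² + z⁴ + z⁶ + z⁸), the product of all factors after the first has coefficients 0,1,1,2,2,3,3,3,3,3,3 for degrees 0…10.
[z¹⁰] = 1·3 + 1·3 + 1·3 = 9.

9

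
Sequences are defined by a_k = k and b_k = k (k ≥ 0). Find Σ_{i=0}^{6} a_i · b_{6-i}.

35

Write out a_i and b_{6-i} for i = 0,…,6 and sum the products.
Σ = 0·6 + 1·5 + 2·4 + 3·3 + 4·2 + 5·1 + 6·0 = 35.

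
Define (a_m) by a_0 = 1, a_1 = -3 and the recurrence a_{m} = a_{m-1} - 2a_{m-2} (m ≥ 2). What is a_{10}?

The ordinary generating function has denominator 1 - y + 2y^2.
Iterating the recurrence: a_0,…,a_{10} = 1, -3, -5, 1, 11, 9, -13, -31, -5, 57, 67.

67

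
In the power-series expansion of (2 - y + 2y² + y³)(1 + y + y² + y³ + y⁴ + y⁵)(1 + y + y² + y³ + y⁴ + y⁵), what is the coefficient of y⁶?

(2 - y + 2y² + y³) has coefficients 2,-1,2,1 for degrees 0…3.
(1 + y + y² + y³ + y⁴ + y⁵) has coefficients 1,1,1,1,1,1,0 for degrees 0…6.
Finally multiplying by (1 + y + y² + y³ + y⁴ + y⁵), the product of all factors after the first has coefficients 1,2,3,4,5,6,5 for degrees 0…6.
[y⁶] = 2·5 − 1·6 + 2·5 + 1·4 = 18.

18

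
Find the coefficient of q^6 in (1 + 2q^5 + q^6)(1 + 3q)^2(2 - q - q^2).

24

(1 + 2q^5 + q^6) has coefficients 1,0,0,0,0,2,1 for degrees 0…6.
(1 + 3q)^2 has coefficients 1,6,9,0,0,0,0 for degrees 0…6.
Finally multiplying by (2 - q - q^2), the product of all factors after the first has coefficients 2,11,11,-15,-9,0,0 for degrees 0…6.
[q^6] = 1·0 + 2·11 + 1·2 = 24.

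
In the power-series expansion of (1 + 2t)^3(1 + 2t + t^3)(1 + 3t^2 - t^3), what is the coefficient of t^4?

86

(1 + 2t)^3 has coefficients 1,6,12,8 for degrees 0…3.
(1 + 2t + t^3) has coefficients 1,2,0,1,0 for degrees 0…4.
Finally multiplying by (1 + 3t^2 - t^3), the product of all factors after the first has coefficients 1,2,3,6,-2 for degrees 0…4.
[t^4] = 1·(-2) + 6·6 + 12·3 + 8·2 = 86.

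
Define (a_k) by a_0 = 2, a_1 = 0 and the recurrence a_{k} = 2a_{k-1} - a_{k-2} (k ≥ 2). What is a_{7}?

-12

The ordinary generating function has denominator 1 - 2y + y^2.
Iterating the recurrence: a_0,…,a_{7} = 2, 0, -2, -4, -6, -8, -10, -12.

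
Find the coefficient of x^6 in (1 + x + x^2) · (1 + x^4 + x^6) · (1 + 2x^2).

(1 + x + x^2) has coefficients 1,1,1 for degrees 0…2.
(1 + x^4 + x^6) has coefficients 1,0,0,0,1,0,1 for degrees 0…6.
Finally multiplying by (1 + 2x^2), the product of all factors after the first has coefficients 1,0,2,0,1,0,3 for degrees 0…6.
[x^6] = 1·3 + 1·0 + 1·1 = 4.

4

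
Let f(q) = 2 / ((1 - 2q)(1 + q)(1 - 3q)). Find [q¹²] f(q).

Partial fractions give a closed form: a_n = (-8/3)·2^n + (1/6)·(-1)^n + (9/2)·3^n.
At n = 12: a_12 = 2380562.

2380562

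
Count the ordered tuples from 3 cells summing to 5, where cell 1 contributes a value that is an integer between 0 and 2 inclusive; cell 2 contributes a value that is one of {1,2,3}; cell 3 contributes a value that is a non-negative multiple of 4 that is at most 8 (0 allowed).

2

The generating function for the choices is (1 + x + x²)·(x + x² + x³)·(1 + x⁴ + x⁸); the count is [x⁵].
(1 + x + x²) has coefficients 1,1,1 for degrees 0…2.
(x + x² + x³) has coefficients 0,1,1,1,0,0 for degrees 0…5.
Finally multiplying by (1 + x⁴ + x⁸), the product of all factors after the first has coefficients 0,1,1,1,0,1 for degrees 0…5.
[x⁵] = 1·1 + 1·0 + 1·1 = 2.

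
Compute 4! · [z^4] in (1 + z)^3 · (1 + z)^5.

The EGF product rule gives c_4 = Σ_{k_1+k_2=4} C(4; k_1,k_2) · ∏ g_i(k_i), where (1+z)^3 gives the falling factorial (3)_k; (1+z)^5 gives the falling factorial (5)_k.
g_1(k) for k = 0…4: 1, 3, 6, 6, 0.
g_2(k) for k = 0…4: 1, 5, 20, 60, 120.
c_4 = Σ_k C(4,k)·g_1(k)·g_2(4−k) = 1·1·120 + 4·3·60 + 6·6·20 + 4·6·5 = 120 + 720 + 720 + 120 = 1680.

1680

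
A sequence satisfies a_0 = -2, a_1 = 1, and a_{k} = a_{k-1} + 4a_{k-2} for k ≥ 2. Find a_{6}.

-167

The ordinary generating function has denominator 1 - y - 4y^2.
Iterating the recurrence: a_0,…,a_{6} = -2, 1, -7, -3, -31, -43, -167.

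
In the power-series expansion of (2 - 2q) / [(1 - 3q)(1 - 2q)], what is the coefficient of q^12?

2117572

The denominator gives the recurrence a_n = 5a_(n−1) − 6a_(n−2) for n ≥ 2; the numerator fixes a_0 = 2, a_1 = 8.
Iterating: 2, 8, 28, 92, 292, 908, 2788, 8492, 25732, 77708, 234148, 704492, 2117572, so a_12 = 2117572.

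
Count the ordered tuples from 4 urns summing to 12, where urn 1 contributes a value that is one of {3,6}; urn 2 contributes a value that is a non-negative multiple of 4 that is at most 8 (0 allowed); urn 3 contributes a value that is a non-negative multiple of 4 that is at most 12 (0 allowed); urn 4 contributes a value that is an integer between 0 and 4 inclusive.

5

The generating function for the choices is (t^3 + t^6)·(1 + t^4 + t^8)·(1 + t^4 + t^8 + t^12)·(1 + t + t^2 + t^3 + t^4); the count is [t^12].
(t^3 + t^6) has coefficients 0,0,0,1,0,0,1 for degrees 0…6.
(1 + t^4 + t^8) has coefficients 1,0,0,0,1,0,0,0,1,0,0,0,0 for degrees 0…12.
Multiplying by (1 + t^4 + t^8 + t^12) gives running coefficients 1,0,0,0,2,0,0,0,3,0,0,0,3 for degrees 0…12.
Finally multiplying by (1 + t + t^2 + t^3 + t^4), the product of all factors after the first has coefficients 1,1,1,1,3,2,2,2,5,3,3,3,6 for degrees 0…12.
[t^12] = 1·3 + 1·2 = 5.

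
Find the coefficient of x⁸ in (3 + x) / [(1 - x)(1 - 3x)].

Partial fractions give a closed form: a_n = (-2)·1^n + (5)·3^n.
At n = 8: a_8 = 32803.

32803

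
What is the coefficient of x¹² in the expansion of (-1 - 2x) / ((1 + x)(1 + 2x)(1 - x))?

Partial fractions give a closed form: a_n = (-1/2)·(-1)^n + (-1/2)·1^n.
At n = 12: a_12 = -1.

-1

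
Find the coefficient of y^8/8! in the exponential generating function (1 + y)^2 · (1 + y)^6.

The EGF product rule gives c_8 = Σ_{k_1+k_2=8} C(8; k_1,k_2) · ∏ g_i(k_i), where (1+y)^2 gives the falling factorial (2)_k; (1+y)^6 gives the falling factorial (6)_k.
g_1(k) for k = 0…8: 1, 2, 2, 0, 0, 0, 0, 0, 0.
g_2(k) for k = 0…8: 1, 6, 30, 120, 360, 720, 720, 0, 0.
c_8 = Σ_k C(8,k)·g_1(k)·g_2(8−k) = 28·2·720 = 40320.

40320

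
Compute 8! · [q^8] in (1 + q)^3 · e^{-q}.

-191

The EGF product rule gives c_8 = Σ_{k_1+k_2=8} C(8; k_1,k_2) · ∏ g_i(k_i), where (1+q)^3 gives the falling factorial (3)_k; e^{-q} gives (-1)^k.
g_1(k) for k = 0…8: 1, 3, 6, 6, 0, 0, 0, 0, 0.
g_2(k) for k = 0…8: 1, -1, 1, -1, 1, -1, 1, -1, 1.
c_8 = Σ_k C(8,k)·g_1(k)·g_2(8−k) = 1·1·1 + 8·3·(-1) + 28·6·1 + 56·6·(-1) = 1 − 24 + 168 − 336 = -191.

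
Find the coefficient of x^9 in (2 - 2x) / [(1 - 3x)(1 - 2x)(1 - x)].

116050

Partial fractions give a closed form: a_n = (6)·3^n + (-4)·2^n.
At n = 9: a_9 = 116050.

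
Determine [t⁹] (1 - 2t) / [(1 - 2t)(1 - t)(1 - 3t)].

Partial fractions give a closed form: a_n = (-1/2)·1^n + (3/2)·3^n.
At n = 9: a_9 = 29524.

29524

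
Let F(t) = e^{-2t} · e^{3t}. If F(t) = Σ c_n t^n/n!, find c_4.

1

The EGF product rule gives c_4 = Σ_{k_1+k_2=4} C(4; k_1,k_2) · ∏ g_i(k_i), where e^{-2t} gives (-2)^k; e^{3t} gives (3)^k.
g_1(k) for k = 0…4: 1, -2, 4, -8, 16.
g_2(k) for k = 0…4: 1, 3, 9, 27, 81.
c_4 = Σ_k C(4,k)·g_1(k)·g_2(4−k) = 1·1·81 + 4·(-2)·27 + 6·4·9 + 4·(-8)·3 + 1·16·1 = 81 − 216 + 216 − 96 + 16 = 1.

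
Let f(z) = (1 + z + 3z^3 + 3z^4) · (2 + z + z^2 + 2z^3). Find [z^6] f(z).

9

(1 + z + 3z^3 + 3z^4) has coefficients 1,1,0,3,3 for degrees 0…4.
(2 + z + z^2 + 2z^3) has coefficients 2,1,1,2,0,0,0 for degrees 0…6.
[z^6] = 1·0 + 1·0 + 3·2 + 3·1 = 9.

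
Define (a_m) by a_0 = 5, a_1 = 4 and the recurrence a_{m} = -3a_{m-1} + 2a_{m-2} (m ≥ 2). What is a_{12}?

The ordinary generating function has denominator 1 + 3t - 2t^2.
Iterating the recurrence: a_0,…,a_{12} = 5, 4, -2, 14, -46, 166, -590, 2102, -7486, 26662, -94958, 338198, -1204510.

-1204510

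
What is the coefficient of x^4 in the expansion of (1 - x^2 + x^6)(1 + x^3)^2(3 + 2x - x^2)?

(1 - x^2 + x^6) has coefficients 1,0,-1,0,0 for degrees 0…4.
(1 + x^3)^2 has coefficients 1,0,0,2,0 for degrees 0…4.
Finally multiplying by (3 + 2x - x^2), the product of all factors after the first has coefficients 3,2,-1,6,4 for degrees 0…4.
[x^4] = 1·4 − 1·(-1) = 5.

5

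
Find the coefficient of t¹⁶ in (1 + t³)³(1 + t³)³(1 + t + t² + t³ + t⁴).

(1 + t³)³ has coefficients 1,0,0,3,0,0,3,0,0,1 for degrees 0…9.
(1 + t³)³ has coefficients 1,0,0,3,0,0,3,0,0,1,0,0,0,0,0,0,0 for degrees 0…16.
Finally multiplying by (1 + t + t² + t³ + t⁴), the product of all factors after the first has coefficients 1,1,1,4,4,3,6,6,3,4,4,1,1,1,0,0,0 for degrees 0…16.
[t¹⁶] = 1·0 + 3·1 + 3·4 + 1·6 = 21.

21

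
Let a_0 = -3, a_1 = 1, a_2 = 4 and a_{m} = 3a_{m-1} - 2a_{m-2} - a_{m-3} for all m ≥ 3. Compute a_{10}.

The ordinary generating function has denominator 1 - 3q + 2q^2 + q^3.
Iterating the recurrence: a_0,…,a_{10} = -3, 1, 4, 13, 30, 60, 107, 171, 239, 268, 155.

155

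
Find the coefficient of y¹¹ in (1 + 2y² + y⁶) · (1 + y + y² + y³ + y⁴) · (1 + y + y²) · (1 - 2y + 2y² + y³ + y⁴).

13

(1 + 2y² + y⁶) has coefficients 1,0,2,0,0,0,1 for degrees 0…6.
(1 + y + y² + y³ + y⁴) has coefficients 1,1,1,1,1,0,0,0,0,0,0,0 for degrees 0…11.
Multiplying by (1 + y + y²) gives running coefficients 1,2,3,3,3,2,1,0,0,0,0,0 for degrees 0…11.
Finally multiplying by (1 - 2y + 2y² + y³ + y⁴), the product of all factors after the first has coefficients 1,0,1,2,6,7,9,8,7,3,1,0 for degrees 0…11.
[y¹¹] = 1·0 + 2·3 + 1·7 = 13.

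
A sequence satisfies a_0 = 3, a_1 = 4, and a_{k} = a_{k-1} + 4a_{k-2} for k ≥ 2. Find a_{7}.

1504

The ordinary generating function has denominator 1 - y - 4y^2.
Iterating the recurrence: a_0,…,a_{7} = 3, 4, 16, 32, 96, 224, 608, 1504.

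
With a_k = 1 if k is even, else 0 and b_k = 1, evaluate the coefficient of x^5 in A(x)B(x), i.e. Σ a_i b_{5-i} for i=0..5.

3

This is [x^5] in the product of the two ordinary generating functions.
Σ = 1·1 + 0·1 + 1·1 + 0·1 + 1·1 + 0·1 = 3.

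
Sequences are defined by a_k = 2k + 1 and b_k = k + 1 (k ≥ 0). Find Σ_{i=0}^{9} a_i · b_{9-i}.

Write out a_i and b_{9-i} for i = 0,…,9 and sum the products.
Σ = 1·10 + 3·9 + 5·8 + 7·7 + 9·6 + 11·5 + 13·4 + 15·3 + 17·2 + 19·1 = 385.

385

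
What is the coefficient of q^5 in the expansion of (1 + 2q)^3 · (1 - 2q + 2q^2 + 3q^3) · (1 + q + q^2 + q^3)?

(1 + 2q)^3 has coefficients 1,6,12,8 for degrees 0…3.
(1 - 2q + 2q^2 + 3q^3) has coefficients 1,-2,2,3,0,0 for degrees 0…5.
Finally multiplying by (1 + q + q^2 + q^3), the product of all factors after the first has coefficients 1,-1,1,4,3,5 for degrees 0…5.
[q^5] = 1·5 + 6·3 + 12·4 + 8·1 = 79.

79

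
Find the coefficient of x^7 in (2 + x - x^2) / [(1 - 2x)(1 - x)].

The denominator gives the recurrence a_n = 3a_(n−1) − 2a_(n−2) for n ≥ 3; the numerator fixes a_0 = 2, a_1 = 7, a_2 = 16.
Iterating: 2, 7, 16, 34, 70, 142, 286, 574, so a_7 = 574.

574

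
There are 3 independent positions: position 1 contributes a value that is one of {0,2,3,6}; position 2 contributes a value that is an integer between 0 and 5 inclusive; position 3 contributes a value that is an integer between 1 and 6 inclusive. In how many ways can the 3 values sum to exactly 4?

The generating function for the choices is (1 + q² + q³ + q⁶)·(1 + q + q² + q³ + q⁴ + q⁵)·(q + q² + q³ + q⁴ + q⁵ + q⁶); the count is [q⁴].
(1 + q² + q³ + q⁶) has coefficients 1,0,1,1,0 for degrees 0…4.
(1 + q + q² + q³ + q⁴ + q⁵) has coefficients 1,1,1,1,1 for degrees 0…4.
Finally multiplying by (q + q² + q³ + q⁴ + q⁵ + q⁶), the product of all factors after the first has coefficients 0,1,2,3,4 for degrees 0…4.
[q⁴] = 1·4 + 1·2 + 1·1 = 7.

7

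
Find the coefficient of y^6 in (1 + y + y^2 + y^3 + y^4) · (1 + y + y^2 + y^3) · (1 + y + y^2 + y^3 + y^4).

(1 + y + y^2 + y^3 + y^4) has coefficients 1,1,1,1,1 for degrees 0…4.
(1 + y + y^2 + y^3) has coefficients 1,1,1,1,0,0,0 for degrees 0…6.
Finally multiplying by (1 + y + y^2 + y^3 + y^4), the product of all factors after the first has coefficients 1,2,3,4,4,3,2 for degrees 0…6.
[y^6] = 1·2 + 1·3 + 1·4 + 1·4 + 1·3 = 16.

16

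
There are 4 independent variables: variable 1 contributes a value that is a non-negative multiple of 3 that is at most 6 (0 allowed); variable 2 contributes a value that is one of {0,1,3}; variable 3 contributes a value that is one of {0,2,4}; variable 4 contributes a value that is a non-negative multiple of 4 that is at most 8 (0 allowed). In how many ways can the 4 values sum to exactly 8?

6

The generating function for the choices is (1 + t³ + t⁶)·(1 + t + t³)·(1 + t² + t⁴)·(1 + t⁴ + t⁸); the count is [t⁸].
(1 + t³ + t⁶) has coefficients 1,0,0,1,0,0,1 for degrees 0…6.
(1 + t + t³) has coefficients 1,1,0,1,0,0,0,0,0 for degrees 0…8.
Multiplying by (1 + t² + t⁴) gives running coefficients 1,1,1,2,1,2,0,1,0 for degrees 0…8.
Finally multiplying by (1 + t⁴ + t⁸), the product of all factors after the first has coefficients 1,1,1,2,2,3,1,3,2 for degrees 0…8.
[t⁸] = 1·2 + 1·3 + 1·1 = 6.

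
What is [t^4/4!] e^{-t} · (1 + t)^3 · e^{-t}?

16

The EGF product rule gives c_4 = Σ_{k_1+k_2+k_3=4} C(4; k_1,k_2,k_3) · ∏ g_i(k_i), where e^{-t} gives (-1)^k; (1+t)^3 gives the falling factorial (3)_k; e^{-t} gives (-1)^k.
g_1(k) for k = 0…4: 1, -1, 1, -1, 1.
g_2(k) for k = 0…4: 1, 3, 6, 6, 0.
g_3(k) for k = 0…4: 1, -1, 1, -1, 1.
First combine the last two factors: h(k) = Σ_j C(k,j)·g_2(j)·g_3(k−j) for k = 0…4: 1, 2, 1, -4, 1.
c_4 = Σ_k C(4,k)·g_1(k)·h(4−k) = 1·1·1 + 4·(-1)·(-4) + 6·1·1 + 4·(-1)·2 + 1·1·1 = 1 + 16 + 6 − 8 + 1 = 16.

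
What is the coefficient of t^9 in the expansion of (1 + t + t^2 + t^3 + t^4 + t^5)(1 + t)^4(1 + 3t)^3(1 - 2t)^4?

-620

(1 + t + t^2 + t^3 + t^4 + t^5) has coefficients 1,1,1,1,1,1 for degrees 0…5.
(1 + t)^4 has coefficients 1,4,6,4,1,0,0,0,0,0 for degrees 0…9.
Multiplying by (1 + 3t)^3 gives running coefficients 1,13,69,193,307,279,135,27,0,0 for degrees 0…9.
Finally multiplying by (1 - 2t)^4, the product of all factors after the first has coefficients 1,5,-11,-79,19,455,199,-1093,-992,792 for degrees 0…9.
[t^9] = 1·792 + 1·(-992) + 1·(-1093) + 1·199 + 1·455 + 1·19 = -620.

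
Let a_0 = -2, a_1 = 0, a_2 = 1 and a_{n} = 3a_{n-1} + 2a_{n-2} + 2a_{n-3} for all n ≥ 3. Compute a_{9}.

-639

The ordinary generating function has denominator 1 - 3q - 2q^2 - 2q^3.
Iterating the recurrence: a_0,…,a_{9} = -2, 0, 1, -1, -1, -3, -13, -47, -173, -639.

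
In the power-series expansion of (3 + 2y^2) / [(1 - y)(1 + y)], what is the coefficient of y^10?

The denominator gives the recurrence a_n = a_(n−2) for n ≥ 3; the numerator fixes a_0 = 3, a_1 = 0, a_2 = 5.
Iterating: 3, 0, 5, 0, 5, 0, 5, 0, 5, 0, 5, so a_10 = 5.

5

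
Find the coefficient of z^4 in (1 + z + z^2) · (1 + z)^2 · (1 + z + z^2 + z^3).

(1 + z + z^2) has coefficients 1,1,1 for degrees 0…2.
(1 + z)^2 has coefficients 1,2,1,0,0 for degrees 0…4.
Finally multiplying by (1 + z + z^2 + z^3), the product of all factors after the first has coefficients 1,3,4,4,3 for degrees 0…4.
[z^4] = 1·3 + 1·4 + 1·4 = 11.

11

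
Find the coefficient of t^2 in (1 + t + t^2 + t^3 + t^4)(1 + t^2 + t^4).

(1 + t + t^2 + t^3 + t^4) has coefficients 1,1,1 for degrees 0…2.
(1 + t^2 + t^4) has coefficients 1,0,1 for degrees 0…2.
[t^2] = 1·1 + 1·0 + 1·1 = 2.

2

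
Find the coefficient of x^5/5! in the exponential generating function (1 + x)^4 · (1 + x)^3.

The EGF product rule gives c_5 = Σ_{k_1+k_2=5} C(5; k_1,k_2) · ∏ g_i(k_i), where (1+x)^4 gives the falling factorial (4)_k; (1+x)^3 gives the falling factorial (3)_k.
g_1(k) for k = 0…5: 1, 4, 12, 24, 24, 0.
g_2(k) for k = 0…5: 1, 3, 6, 6, 0, 0.
c_5 = Σ_k C(5,k)·g_1(k)·g_2(5−k) = 10·12·6 + 10·24·6 + 5·24·3 = 720 + 1440 + 360 = 2520.

2520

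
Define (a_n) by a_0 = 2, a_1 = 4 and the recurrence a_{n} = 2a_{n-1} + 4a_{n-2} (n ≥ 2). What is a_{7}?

The ordinary generating function has denominator 1 - 2z - 4z^2.
Iterating the recurrence: a_0,…,a_{7} = 2, 4, 16, 48, 160, 512, 1664, 5376.

5376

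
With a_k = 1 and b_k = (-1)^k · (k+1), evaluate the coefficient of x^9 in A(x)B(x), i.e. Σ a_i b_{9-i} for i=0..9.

Write out a_i and b_{9-i} for i = 0,…,9 and sum the products.
Σ = 1·(-10) + 1·9 + 1·(-8) + 1·7 + 1·(-6) + 1·5 + 1·(-4) + 1·3 + 1·(-2) + 1·1 = -5.

-5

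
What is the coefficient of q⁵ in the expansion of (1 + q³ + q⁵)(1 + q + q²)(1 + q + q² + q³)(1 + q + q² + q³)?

16

(1 + q³ + q⁵) has coefficients 1,0,0,1,0,1 for degrees 0…5.
(1 + q + q²) has coefficients 1,1,1,0,0,0 for degrees 0…5.
Multiplying by (1 + q + q² + q³) gives running coefficients 1,2,3,3,2,1 for degrees 0…5.
Finally multiplying by (1 + q + q² + q³), the product of all factors after the first has coefficients 1,3,6,9,10,9 for degrees 0…5.
[q⁵] = 1·9 + 1·6 + 1·1 = 16.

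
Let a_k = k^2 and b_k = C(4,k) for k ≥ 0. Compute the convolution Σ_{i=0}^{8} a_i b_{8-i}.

592

This is [x^8] in the product of the two ordinary generating functions.
Σ = 0·0 + 1·0 + 4·0 + 9·0 + 16·1 + 25·4 + 36·6 + 49·4 + 64·1 = 592.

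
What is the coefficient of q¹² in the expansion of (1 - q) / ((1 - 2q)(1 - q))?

4096

Partial fractions give a closed form: a_n = (1)·2^n.
At n = 12: a_12 = 4096.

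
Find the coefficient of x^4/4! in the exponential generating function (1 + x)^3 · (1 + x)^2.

The EGF product rule gives c_4 = Σ_{k_1+k_2=4} C(4; k_1,k_2) · ∏ g_i(k_i), where (1+x)^3 gives the falling factorial (3)_k; (1+x)^2 gives the falling factorial (2)_k.
g_1(k) for k = 0…4: 1, 3, 6, 6, 0.
g_2(k) for k = 0…4: 1, 2, 2, 0, 0.
c_4 = Σ_k C(4,k)·g_1(k)·g_2(4−k) = 6·6·2 + 4·6·2 = 72 + 48 = 120.

120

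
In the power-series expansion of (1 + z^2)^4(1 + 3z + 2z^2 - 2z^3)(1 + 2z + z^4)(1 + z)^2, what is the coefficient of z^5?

(1 + z^2)^4 has coefficients 1,0,4,0,6,0 for degrees 0…5.
(1 + 3z + 2z^2 - 2z^3) has coefficients 1,3,2,-2,0,0 for degrees 0…5.
Multiplying by (1 + 2z + z^4) gives running coefficients 1,5,8,2,-3,3 for degrees 0…5.
Finally multiplying by (1 + z)^2, the product of all factors after the first has coefficients 1,7,19,23,9,-1 for degrees 0…5.
[z^5] = 1·(-1) + 4·23 + 6·7 = 133.

133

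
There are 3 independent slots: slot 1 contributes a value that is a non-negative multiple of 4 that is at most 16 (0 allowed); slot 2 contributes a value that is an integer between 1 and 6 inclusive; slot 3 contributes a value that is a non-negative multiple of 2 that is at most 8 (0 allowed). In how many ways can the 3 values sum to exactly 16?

7

The generating function for the choices is (1 + q^4 + q^8 + q^12 + q^16)·(q + q^2 + q^3 + q^4 + q^5 + q^6)·(1 + q^2 + q^4 + q^6 + q^8); the count is [q^16].
(1 + q^4 + q^8 + q^12 + q^16) has coefficients 1,0,0,0,1,0,0,0,1,0,0,0,1,0,0,0,1 for degrees 0…16.
(q + q^2 + q^3 + q^4 + q^5 + q^6) has coefficients 0,1,1,1,1,1,1,0,0,0,0,0,0,0,0,0,0 for degrees 0…16.
Finally multiplying by (1 + q^2 + q^4 + q^6 + q^8), the product of all factors after the first has coefficients 0,1,1,2,2,3,3,3,3,3,3,2,2,1,1,0,0 for degrees 0…16.
[q^16] = 1·0 + 1·2 + 1·3 + 1·2 + 1·0 = 7.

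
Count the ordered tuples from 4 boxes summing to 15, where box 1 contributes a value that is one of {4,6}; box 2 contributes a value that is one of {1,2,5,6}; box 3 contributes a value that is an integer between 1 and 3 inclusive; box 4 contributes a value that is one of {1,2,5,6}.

The generating function for the choices is (x^4 + x^6)·(x + x^2 + x^5 + x^6)·(x + x^2 + x^3)·(x + x^2 + x^5 + x^6); the count is [x^15].
(x^4 + x^6) has coefficients 0,0,0,0,1,0,1 for degrees 0…6.
(x + x^2 + x^5 + x^6) has coefficients 0,1,1,0,0,1,1,0,0,0,0,0,0,0,0,0 for degrees 0…15.
Multiplying by (x + x^2 + x^3) gives running coefficients 0,0,1,2,2,1,1,2,2,1,0,0,0,0,0,0 for degrees 0…15.
Finally multiplying by (x + x^2 + x^5 + x^6), the product of all factors after the first has coefficients 0,0,0,1,3,4,3,3,6,8,6,3,3,4,3,1 for degrees 0…15.
[x^15] = 1·3 + 1·8 = 11.

11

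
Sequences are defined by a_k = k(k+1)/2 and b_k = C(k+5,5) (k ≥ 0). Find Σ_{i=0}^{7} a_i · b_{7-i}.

This is [x^7] in the product of the two ordinary generating functions.
Σ = 0·792 + 1·462 + 3·252 + 6·126 + 10·56 + 15·21 + 21·6 + 28·1 = 3003.

3003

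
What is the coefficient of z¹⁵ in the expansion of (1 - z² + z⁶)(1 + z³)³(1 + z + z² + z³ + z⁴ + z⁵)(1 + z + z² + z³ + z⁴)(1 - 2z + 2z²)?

11

(1 - z² + z⁶) has coefficients 1,0,-1,0,0,0,1 for degrees 0…6.
(1 + z³)³ has coefficients 1,0,0,3,0,0,3,0,0,1,0,0,0,0,0,0 for degrees 0…15.
Multiplying by (1 + z + z² + z³ + z⁴ + z⁵) gives running coefficients 1,1,1,4,4,4,6,6,6,4,4,4,1,1,1,0 for degrees 0…15.
Multiplying by (1 + z + z² + z³ + z⁴) gives running coefficients 1,2,3,7,11,14,19,24,26,26,26,24,19,14,11,7 for degrees 0…15.
Finally multiplying by (1 - 2z + 2z²), the product of all factors after the first has coefficients 1,0,1,5,3,6,13,14,16,22,26,24,23,24,21,13 for degrees 0…15.
[z¹⁵] = 1·13 − 1·24 + 1·22 = 11.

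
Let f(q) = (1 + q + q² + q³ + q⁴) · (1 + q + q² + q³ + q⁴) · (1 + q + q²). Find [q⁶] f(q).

(1 + q + q² + q³ + q⁴) has coefficients 1,1,1,1,1 for degrees 0…4.
(1 + q + q² + q³ + q⁴) has coefficients 1,1,1,1,1,0,0 for degrees 0…6.
Finally multiplying by (1 + q + q²), the product of all factors after the first has coefficients 1,2,3,3,3,2,1 for degrees 0…6.
[q⁶] = 1·1 + 1·2 + 1·3 + 1·3 + 1·3 = 12.

12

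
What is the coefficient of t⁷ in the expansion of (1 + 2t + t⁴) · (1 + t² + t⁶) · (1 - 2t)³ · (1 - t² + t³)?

(1 + 2t + t⁴) has coefficients 1,2,0,0,1 for degrees 0…4.
(1 + t² + t⁶) has coefficients 1,0,1,0,0,0,1,0 for degrees 0…7.
Multiplying by (1 - 2t)³ gives running coefficients 1,-6,13,-14,12,-8,1,-6 for degrees 0…7.
Finally multiplying by (1 - t² + t³), the product of all factors after the first has coefficients 1,-6,12,-7,-7,19,-25,14 for degrees 0…7.
[t⁷] = 1·14 + 2·(-25) + 1·(-7) = -43.

-43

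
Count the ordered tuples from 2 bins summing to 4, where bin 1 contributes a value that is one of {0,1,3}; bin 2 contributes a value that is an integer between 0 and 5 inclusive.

3

The generating function for the choices is (1 + z + z³)·(1 + z + z² + z³ + z⁴ + z⁵); the count is [z⁴].
(1 + z + z³) has coefficients 1,1,0,1 for degrees 0…3.
(1 + z + z² + z³ + z⁴ + z⁵) has coefficients 1,1,1,1,1 for degrees 0…4.
[z⁴] = 1·1 + 1·1 + 1·1 = 3.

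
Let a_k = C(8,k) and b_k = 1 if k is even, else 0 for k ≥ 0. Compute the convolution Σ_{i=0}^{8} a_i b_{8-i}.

128

The convolution is the x^8 coefficient of A(x)B(x).
Σ = 1·1 + 8·0 + 28·1 + 56·0 + 70·1 + 56·0 + 28·1 + 8·0 + 1·1 = 128.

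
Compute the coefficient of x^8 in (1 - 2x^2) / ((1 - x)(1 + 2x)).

The denominator gives the recurrence a_n = −a_(n−1) + 2a_(n−2) for n ≥ 3; the numerator fixes a_0 = 1, a_1 = -1, a_2 = 1.
Iterating: 1, -1, 1, -3, 5, -11, 21, -43, 85, so a_8 = 85.

85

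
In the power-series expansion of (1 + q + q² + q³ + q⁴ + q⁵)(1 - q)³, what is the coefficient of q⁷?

(1 + q + q² + q³ + q⁴ + q⁵) has coefficients 1,1,1,1,1,1 for degrees 0…5.
(1 - q)³ has coefficients 1,-3,3,-1,0,0,0,0 for degrees 0…7.
[q⁷] = 1·0 + 1·0 + 1·0 + 1·0 + 1·(-1) + 1·3 = 2.

2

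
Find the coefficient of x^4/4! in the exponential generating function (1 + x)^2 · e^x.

21

The EGF product rule gives c_4 = Σ_{k_1+k_2=4} C(4; k_1,k_2) · ∏ g_i(k_i), where (1+x)^2 gives the falling factorial (2)_k; e^x gives (1)^k.
g_1(k) for k = 0…4: 1, 2, 2, 0, 0.
g_2(k) for k = 0…4: 1, 1, 1, 1, 1.
c_4 = Σ_k C(4,k)·g_1(k)·g_2(4−k) = 1·1·1 + 4·2·1 + 6·2·1 = 1 + 8 + 12 = 21.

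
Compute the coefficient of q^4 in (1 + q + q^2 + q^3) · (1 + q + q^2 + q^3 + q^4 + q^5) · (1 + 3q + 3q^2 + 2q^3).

29

(1 + q + q^2 + q^3) has coefficients 1,1,1,1 for degrees 0…3.
(1 + q + q^2 + q^3 + q^4 + q^5) has coefficients 1,1,1,1,1 for degrees 0…4.
Finally multiplying by (1 + 3q + 3q^2 + 2q^3), the product of all factors after the first has coefficients 1,4,7,9,9 for degrees 0…4.
[q^4] = 1·9 + 1·9 + 1·7 + 1·4 = 29.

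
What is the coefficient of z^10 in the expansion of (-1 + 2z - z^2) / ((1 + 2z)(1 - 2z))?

The denominator gives the recurrence a_n = 4a_(n−2) for n ≥ 3; the numerator fixes a_0 = -1, a_1 = 2, a_2 = -5.
Iterating: -1, 2, -5, 8, -20, 32, -80, 128, -320, 512, -1280, so a_10 = -1280.

-1280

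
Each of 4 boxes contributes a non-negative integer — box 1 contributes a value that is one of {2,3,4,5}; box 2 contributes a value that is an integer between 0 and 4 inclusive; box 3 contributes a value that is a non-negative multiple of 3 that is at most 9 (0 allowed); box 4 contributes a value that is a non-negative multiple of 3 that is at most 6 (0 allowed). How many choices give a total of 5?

The generating function for the choices is (z² + z³ + z⁴ + z⁵)·(1 + z + z² + z³ + z⁴)·(1 + z³ + z⁶ + z⁹)·(1 + z³ + z⁶); the count is [z⁵].
(z² + z³ + z⁴ + z⁵) has coefficients 0,0,1,1,1,1 for degrees 0…5.
(1 + z + z² + z³ + z⁴) has coefficients 1,1,1,1,1,0 for degrees 0…5.
Multiplying by (1 + z³ + z⁶ + z⁹) gives running coefficients 1,1,1,2,2,1 for degrees 0…5.
Finally multiplying by (1 + z³ + z⁶), the product of all factors after the first has coefficients 1,1,1,3,3,2 for degrees 0…5.
[z⁵] = 1·3 + 1·1 + 1·1 + 1·1 = 6.

6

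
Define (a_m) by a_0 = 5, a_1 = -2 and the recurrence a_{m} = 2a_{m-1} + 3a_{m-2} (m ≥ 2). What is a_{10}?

44291

The ordinary generating function has denominator 1 - 2t - 3t^2.
Iterating the recurrence: a_0,…,a_{10} = 5, -2, 11, 16, 65, 178, 551, 1636, 4925, 14758, 44291.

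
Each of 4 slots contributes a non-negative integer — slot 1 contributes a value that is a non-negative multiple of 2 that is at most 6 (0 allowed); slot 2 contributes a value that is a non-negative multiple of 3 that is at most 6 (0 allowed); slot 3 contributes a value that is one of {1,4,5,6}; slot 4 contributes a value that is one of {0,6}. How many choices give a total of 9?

The generating function for the choices is (1 + q^2 + q^4 + q^6)·(1 + q^3 + q^6)·(q + q^4 + q^5 + q^6)·(1 + q^6); the count is [q^9].
(1 + q^2 + q^4 + q^6) has coefficients 1,0,1,0,1,0,1 for degrees 0…6.
(1 + q^3 + q^6) has coefficients 1,0,0,1,0,0,1,0,0,0 for degrees 0…9.
Multiplying by (q + q^4 + q^5 + q^6) gives running coefficients 0,1,0,0,2,1,1,2,1,1 for degrees 0…9.
Finally multiplying by (1 + q^6), the product of all factors after the first has coefficients 0,1,0,0,2,1,1,3,1,1 for degrees 0…9.
[q^9] = 1·1 + 1·3 + 1·1 + 1·0 = 5.

5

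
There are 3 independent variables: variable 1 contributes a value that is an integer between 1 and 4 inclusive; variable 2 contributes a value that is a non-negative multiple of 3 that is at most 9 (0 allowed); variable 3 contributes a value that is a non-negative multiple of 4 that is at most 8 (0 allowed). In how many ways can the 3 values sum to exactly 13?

3

The generating function for the choices is (q + q² + q³ + q⁴)·(1 + q³ + q⁶ + q⁹)·(1 + q⁴ + q⁸); the count is [q¹³].
(q + q² + q³ + q⁴) has coefficients 0,1,1,1,1 for degrees 0…4.
(1 + q³ + q⁶ + q⁹) has coefficients 1,0,0,1,0,0,1,0,0,1,0,0,0,0 for degrees 0…13.
Finally multiplying by (1 + q⁴ + q⁸), the product of all factors after the first has coefficients 1,0,0,1,1,0,1,1,1,1,1,1,0,1 for degrees 0…13.
[q¹³] = 1·0 + 1·1 + 1·1 + 1·1 = 3.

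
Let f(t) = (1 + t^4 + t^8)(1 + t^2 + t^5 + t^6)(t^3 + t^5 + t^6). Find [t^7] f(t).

2

(1 + t^4 + t^8) has coefficients 1,0,0,0,1,0,0,0 for degrees 0…7.
(1 + t^2 + t^5 + t^6) has coefficients 1,0,1,0,0,1,1,0 for degrees 0…7.
Finally multiplying by (t^3 + t^5 + t^6), the product of all factors after the first has coefficients 0,0,0,1,0,2,1,1 for degrees 0…7.
[t^7] = 1·1 + 1·1 = 2.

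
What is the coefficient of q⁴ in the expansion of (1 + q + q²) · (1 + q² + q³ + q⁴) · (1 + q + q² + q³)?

8

(1 + q + q²) has coefficients 1,1,1 for degrees 0…2.
(1 + q² + q³ + q⁴) has coefficients 1,0,1,1,1 for degrees 0…4.
Finally multiplying by (1 + q + q² + q³), the product of all factors after the first has coefficients 1,1,2,3,3 for degrees 0…4.
[q⁴] = 1·3 + 1·3 + 1·2 = 8.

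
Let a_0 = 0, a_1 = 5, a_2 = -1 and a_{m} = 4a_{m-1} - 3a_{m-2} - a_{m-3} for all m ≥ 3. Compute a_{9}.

The ordinary generating function has denominator 1 - 4q + 3q^2 + q^3.
Iterating the recurrence: a_0,…,a_{9} = 0, 5, -1, -19, -78, -254, -763, -2212, -6305, -17821.

-17821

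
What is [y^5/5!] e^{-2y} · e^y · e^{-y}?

The EGF product rule gives c_5 = Σ_{k_1+k_2+k_3=5} C(5; k_1,k_2,k_3) · ∏ g_i(k_i), where e^{-2y} gives (-2)^k; e^y gives (1)^k; e^{-y} gives (-1)^k.
g_1(k) for k = 0…5: 1, -2, 4, -8, 16, -32.
g_2(k) for k = 0…5: 1, 1, 1, 1, 1, 1.
g_3(k) for k = 0…5: 1, -1, 1, -1, 1, -1.
First combine the last two factors: h(k) = Σ_j C(k,j)·g_2(j)·g_3(k−j) for k = 0…5: 1, 0, 0, 0, 0, 0.
c_5 = Σ_k C(5,k)·g_1(k)·h(5−k) = 1·(-32)·1 = -32.

-32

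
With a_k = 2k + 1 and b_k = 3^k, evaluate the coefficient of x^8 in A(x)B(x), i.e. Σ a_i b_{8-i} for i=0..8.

19673

The convolution is the t^8 coefficient of A(t)B(t).
Σ = 1·6561 + 3·2187 + 5·729 + 7·243 + 9·81 + 11·27 + 13·9 + 15·3 + 17·1 = 19673.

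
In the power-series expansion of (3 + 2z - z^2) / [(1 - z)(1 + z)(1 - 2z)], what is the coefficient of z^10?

5118

Partial fractions give a closed form: a_n = (-2)·1^n + (5)·2^n.
At n = 10: a_10 = 5118.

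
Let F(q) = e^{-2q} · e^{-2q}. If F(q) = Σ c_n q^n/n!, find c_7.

-16384

The EGF product rule gives c_7 = Σ_{k_1+k_2=7} C(7; k_1,k_2) · ∏ g_i(k_i), where e^{-2q} gives (-2)^k; e^{-2q} gives (-2)^k.
g_1(k) for k = 0…7: 1, -2, 4, -8, 16, -32, 64, -128.
g_2(k) for k = 0…7: 1, -2, 4, -8, 16, -32, 64, -128.
c_7 = Σ_k C(7,k)·g_1(k)·g_2(7−k) = 1·1·(-128) + 7·(-2)·64 + 21·4·(-32) + 35·(-8)·16 + 35·16·(-8) + 21·(-32)·4 + 7·64·(-2) + 1·(-128)·1 = −128 − 896 − 2688 − 4480 − 4480 − 2688 − 896 − 128 = -16384.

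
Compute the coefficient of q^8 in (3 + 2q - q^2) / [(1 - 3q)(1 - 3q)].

207036

The denominator gives the recurrence a_n = 6a_(n−1) − 9a_(n−2) for n ≥ 3; the numerator fixes a_0 = 3, a_1 = 20, a_2 = 92.
Iterating: 3, 20, 92, 372, 1404, 5076, 17820, 61236, 207036, so a_8 = 207036.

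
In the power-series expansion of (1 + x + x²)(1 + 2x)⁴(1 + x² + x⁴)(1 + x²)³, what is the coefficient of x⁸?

(1 + x + x²) has coefficients 1,1,1 for degrees 0…2.
(1 + 2x)⁴ has coefficients 1,8,24,32,16,0,0,0,0 for degrees 0…8.
Multiplying by (1 + x² + x⁴) gives running coefficients 1,8,25,40,41,40,40,32,16 for degrees 0…8.
Finally multiplying by (1 + x²)³, the product of all factors after the first has coefficients 1,8,28,64,119,184,239,280,284 for degrees 0…8.
[x⁸] = 1·284 + 1·280 + 1·239 = 803.

803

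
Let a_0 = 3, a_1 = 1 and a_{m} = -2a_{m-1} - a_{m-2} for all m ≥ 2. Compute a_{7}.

25

The ordinary generating function has denominator 1 + 2x + x^2.
Iterating the recurrence: a_0,…,a_{7} = 3, 1, -5, 9, -13, 17, -21, 25.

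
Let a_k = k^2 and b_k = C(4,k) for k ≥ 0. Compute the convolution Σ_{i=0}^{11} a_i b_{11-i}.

Write out a_i and b_{11-i} for i = 0,…,11 and sum the products.
Σ = 0·0 + 1·0 + 4·0 + 9·0 + 16·0 + 25·0 + 36·0 + 49·1 + 64·4 + 81·6 + 100·4 + 121·1 = 1312.

1312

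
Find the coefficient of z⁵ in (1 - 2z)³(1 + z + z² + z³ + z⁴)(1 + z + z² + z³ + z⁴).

-2

(1 - 2z)³ has coefficients 1,-6,12,-8 for degrees 0…3.
(1 + z + z² + z³ + z⁴) has coefficients 1,1,1,1,1,0 for degrees 0…5.
Finally multiplying by (1 + z + z² + z³ + z⁴), the product of all factors after the first has coefficients 1,2,3,4,5,4 for degrees 0…5.
[z⁵] = 1·4 − 6·5 + 12·4 − 8·3 = -2.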